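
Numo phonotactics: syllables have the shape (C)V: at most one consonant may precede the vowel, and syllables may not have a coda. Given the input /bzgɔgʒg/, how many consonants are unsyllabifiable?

5

Syllabifying with onset maximization leaves /b/, /z/, /g/, /ʒ/, /g/ stranded (no codas are permitted; onsets are limited to one consonant).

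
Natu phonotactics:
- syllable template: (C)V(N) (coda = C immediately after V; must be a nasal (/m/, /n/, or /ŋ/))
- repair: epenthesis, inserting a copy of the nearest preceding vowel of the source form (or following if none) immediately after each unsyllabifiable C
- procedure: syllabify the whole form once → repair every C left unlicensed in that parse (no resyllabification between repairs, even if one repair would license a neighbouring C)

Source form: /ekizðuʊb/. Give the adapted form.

ekiziðuʊbʊ

The consonants /z/, /b/ cannot be parsed into a legal (C)V(N) syllable (only a nasal (/m/, /n/, or /ŋ/) is licensed in coda position; onsets are limited to one consonant).
Epenthesis after each stranded consonant: /z/ → /zi/, /b/ → /bʊ/.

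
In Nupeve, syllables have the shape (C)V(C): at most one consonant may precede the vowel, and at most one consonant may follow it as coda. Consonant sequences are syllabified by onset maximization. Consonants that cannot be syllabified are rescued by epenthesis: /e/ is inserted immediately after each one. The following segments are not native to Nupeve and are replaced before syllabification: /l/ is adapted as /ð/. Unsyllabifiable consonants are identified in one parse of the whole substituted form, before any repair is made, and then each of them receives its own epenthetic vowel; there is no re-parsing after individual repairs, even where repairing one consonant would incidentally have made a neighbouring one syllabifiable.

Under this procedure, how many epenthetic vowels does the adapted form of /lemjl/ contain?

After substitution the input is /ðemjð/.
The unsyllabifiable consonants are /j/, /ð/; each receives one epenthetic vowel.

2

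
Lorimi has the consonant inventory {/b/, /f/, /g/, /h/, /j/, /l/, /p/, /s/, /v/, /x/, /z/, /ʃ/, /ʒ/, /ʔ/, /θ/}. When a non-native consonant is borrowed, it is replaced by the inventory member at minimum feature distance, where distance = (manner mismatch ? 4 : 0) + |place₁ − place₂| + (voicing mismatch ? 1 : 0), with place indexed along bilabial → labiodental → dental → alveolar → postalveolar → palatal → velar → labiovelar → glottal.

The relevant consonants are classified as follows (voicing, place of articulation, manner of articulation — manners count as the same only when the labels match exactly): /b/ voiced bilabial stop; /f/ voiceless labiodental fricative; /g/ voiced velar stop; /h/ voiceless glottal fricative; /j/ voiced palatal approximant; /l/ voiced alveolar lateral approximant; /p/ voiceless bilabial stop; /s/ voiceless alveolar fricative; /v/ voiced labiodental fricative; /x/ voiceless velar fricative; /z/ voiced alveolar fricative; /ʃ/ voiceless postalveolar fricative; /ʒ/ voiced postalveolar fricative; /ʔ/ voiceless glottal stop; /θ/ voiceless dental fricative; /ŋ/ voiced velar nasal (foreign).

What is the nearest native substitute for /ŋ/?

g

/g/ is closest: manner differs (nasal→stop, +4), place distance 0 (velar→velar), same voicing; total 4. Next closest is /j/ at distance 5.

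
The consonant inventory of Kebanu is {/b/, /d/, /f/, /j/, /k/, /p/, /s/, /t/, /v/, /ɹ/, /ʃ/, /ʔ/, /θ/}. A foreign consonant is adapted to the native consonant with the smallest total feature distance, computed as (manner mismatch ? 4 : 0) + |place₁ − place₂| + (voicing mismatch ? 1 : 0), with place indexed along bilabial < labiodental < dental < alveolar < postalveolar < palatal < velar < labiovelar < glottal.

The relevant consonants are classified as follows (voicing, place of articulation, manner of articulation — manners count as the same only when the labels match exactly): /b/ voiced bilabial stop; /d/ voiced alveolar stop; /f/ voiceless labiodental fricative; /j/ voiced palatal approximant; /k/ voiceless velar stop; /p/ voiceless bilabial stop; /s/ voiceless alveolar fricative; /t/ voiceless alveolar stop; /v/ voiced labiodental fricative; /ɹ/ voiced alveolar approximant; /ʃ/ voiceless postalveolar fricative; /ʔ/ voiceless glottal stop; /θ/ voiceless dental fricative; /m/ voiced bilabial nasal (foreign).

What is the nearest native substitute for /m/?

b

/b/ is closest: manner differs (nasal→stop, +4), place distance 0 (bilabial→bilabial), same voicing; total 4. Next closest is /p/ at distance 5.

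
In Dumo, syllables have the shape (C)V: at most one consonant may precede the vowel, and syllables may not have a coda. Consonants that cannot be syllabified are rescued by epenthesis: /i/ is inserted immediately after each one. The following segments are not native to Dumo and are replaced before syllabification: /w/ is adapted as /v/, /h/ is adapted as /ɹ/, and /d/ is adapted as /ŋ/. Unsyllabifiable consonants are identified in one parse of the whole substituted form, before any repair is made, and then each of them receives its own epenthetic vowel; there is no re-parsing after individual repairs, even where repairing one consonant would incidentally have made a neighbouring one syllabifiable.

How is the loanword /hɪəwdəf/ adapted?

ɹɪəviŋəfi

Substitution: /h/ → /ɹ/, /w/ → /v/, /d/ → /ŋ/, giving /ɹɪəvŋəf/.
The consonants /v/, /f/ cannot be parsed into a legal (C)V syllable (no codas are permitted; onsets are limited to one consonant).
Inserting the epenthetic vowel yields /v/ → /vi/, /f/ → /fi/.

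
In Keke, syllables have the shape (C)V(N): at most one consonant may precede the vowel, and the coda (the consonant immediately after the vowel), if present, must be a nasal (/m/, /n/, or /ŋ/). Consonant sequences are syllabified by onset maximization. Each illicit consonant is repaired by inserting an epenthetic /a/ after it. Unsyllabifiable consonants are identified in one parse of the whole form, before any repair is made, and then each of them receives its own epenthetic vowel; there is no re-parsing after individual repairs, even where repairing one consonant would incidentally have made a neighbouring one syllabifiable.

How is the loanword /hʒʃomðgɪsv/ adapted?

haʒaʃomðagɪsava

Under (C)V(N), the unsyllabifiable consonants are /h/, /ʒ/, /ð/, /s/, /v/ (only a nasal (/m/, /n/, or /ŋ/) is licensed in coda position; onsets are limited to one consonant).
Each unlicensed consonant becomes the onset of a new syllable: /h/ → /ha/, /ʒ/ → /ʒa/, /ð/ → /ða/, /s/ → /sa/, /v/ → /va/.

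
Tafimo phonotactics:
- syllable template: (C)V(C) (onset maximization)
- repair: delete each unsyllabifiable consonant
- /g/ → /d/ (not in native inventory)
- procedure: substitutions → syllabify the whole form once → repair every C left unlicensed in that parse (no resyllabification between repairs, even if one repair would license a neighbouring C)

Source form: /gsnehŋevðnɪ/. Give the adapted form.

nehŋevnɪ

Substitution: /g/ → /d/, giving /dsnehŋevðnɪ/.
Syllabifying with onset maximization leaves /d/, /s/, /ð/ stranded (at most one coda consonant is licensed; onsets are limited to one consonant).
Deletion applies to /d/, /s/, /ð/.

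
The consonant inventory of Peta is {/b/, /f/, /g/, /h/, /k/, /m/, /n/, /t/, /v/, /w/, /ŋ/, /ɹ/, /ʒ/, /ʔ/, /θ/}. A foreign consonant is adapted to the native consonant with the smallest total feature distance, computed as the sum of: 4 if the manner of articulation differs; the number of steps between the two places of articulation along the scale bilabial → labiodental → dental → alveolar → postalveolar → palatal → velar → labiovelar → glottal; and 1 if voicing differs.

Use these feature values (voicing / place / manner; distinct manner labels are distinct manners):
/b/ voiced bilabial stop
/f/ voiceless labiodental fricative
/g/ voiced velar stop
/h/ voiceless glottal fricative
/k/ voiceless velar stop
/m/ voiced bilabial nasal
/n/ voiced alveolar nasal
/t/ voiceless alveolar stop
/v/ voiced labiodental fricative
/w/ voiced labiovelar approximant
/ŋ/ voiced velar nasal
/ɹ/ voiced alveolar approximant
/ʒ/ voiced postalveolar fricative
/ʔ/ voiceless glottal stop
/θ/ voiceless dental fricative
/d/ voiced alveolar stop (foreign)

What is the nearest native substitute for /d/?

/t/ is closest: same manner (stop), place distance 0 (alveolar→alveolar), voicing differs (+1); total 1. Next closest is /b/ at distance 3.

t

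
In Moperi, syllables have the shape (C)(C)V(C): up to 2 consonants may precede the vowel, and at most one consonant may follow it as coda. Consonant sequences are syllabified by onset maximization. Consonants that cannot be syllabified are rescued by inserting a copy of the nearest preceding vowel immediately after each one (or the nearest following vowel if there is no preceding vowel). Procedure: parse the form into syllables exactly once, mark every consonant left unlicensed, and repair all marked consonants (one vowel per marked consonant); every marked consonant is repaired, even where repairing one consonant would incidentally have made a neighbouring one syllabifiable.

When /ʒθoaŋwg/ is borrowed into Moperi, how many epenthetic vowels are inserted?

2

The unsyllabifiable consonants are /w/, /g/; each receives one epenthetic vowel.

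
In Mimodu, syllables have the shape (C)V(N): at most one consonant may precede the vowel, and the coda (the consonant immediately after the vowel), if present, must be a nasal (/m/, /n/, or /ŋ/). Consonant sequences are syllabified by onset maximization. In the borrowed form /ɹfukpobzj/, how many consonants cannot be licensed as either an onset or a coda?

Syllabifying with onset maximization leaves /ɹ/, /k/, /b/, /z/, /j/ stranded (only a nasal (/m/, /n/, or /ŋ/) is licensed in coda position; onsets are limited to one consonant).

5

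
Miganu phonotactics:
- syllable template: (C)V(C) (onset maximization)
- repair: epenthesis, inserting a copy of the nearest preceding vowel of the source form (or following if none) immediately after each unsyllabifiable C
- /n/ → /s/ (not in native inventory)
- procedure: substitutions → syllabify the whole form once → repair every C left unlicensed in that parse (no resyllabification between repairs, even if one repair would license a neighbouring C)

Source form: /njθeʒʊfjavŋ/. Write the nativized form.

Substitution: /n/ → /s/, giving /sjθeʒʊfjavŋ/.
Syllabifying with onset maximization leaves /s/, /j/, /ŋ/ stranded (at most one coda consonant is licensed; onsets are limited to one consonant).
Each unlicensed consonant becomes the onset of a new syllable: /s/ → /se/, /j/ → /je/, /ŋ/ → /ŋa/.

sejeθeʒʊfjavŋa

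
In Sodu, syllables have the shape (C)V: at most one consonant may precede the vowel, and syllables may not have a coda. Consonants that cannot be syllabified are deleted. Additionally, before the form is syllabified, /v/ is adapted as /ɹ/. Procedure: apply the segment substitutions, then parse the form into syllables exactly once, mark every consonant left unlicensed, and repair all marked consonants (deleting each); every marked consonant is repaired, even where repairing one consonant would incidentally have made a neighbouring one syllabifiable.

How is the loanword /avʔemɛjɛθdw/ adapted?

aʔemɛjɛ

Substitution: /v/ → /ɹ/, giving /aɹʔemɛjɛθdw/.
The consonants /ɹ/, /θ/, /d/, /w/ cannot be parsed into a legal (C)V syllable (no codas are permitted; onsets are limited to one consonant).
Deleting the stranded consonants removes /ɹ/, /θ/, /d/, /w/.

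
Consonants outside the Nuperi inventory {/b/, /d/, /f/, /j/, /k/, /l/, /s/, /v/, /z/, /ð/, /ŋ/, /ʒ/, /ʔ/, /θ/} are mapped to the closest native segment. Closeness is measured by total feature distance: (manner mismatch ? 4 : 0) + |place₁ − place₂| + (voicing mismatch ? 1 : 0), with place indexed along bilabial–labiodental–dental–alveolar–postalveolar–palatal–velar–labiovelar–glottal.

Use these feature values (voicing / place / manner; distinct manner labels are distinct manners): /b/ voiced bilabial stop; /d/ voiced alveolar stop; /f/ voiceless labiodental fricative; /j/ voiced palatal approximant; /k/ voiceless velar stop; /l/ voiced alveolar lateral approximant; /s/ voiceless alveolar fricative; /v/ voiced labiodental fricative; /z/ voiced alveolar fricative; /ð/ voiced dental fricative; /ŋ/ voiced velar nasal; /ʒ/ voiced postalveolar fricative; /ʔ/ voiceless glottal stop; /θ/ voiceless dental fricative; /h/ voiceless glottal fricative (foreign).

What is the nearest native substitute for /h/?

/ʔ/ is closest: manner differs (fricative→stop, +4), place distance 0 (glottal→glottal), same voicing; total 4. Next closest is /s/ at distance 5.

ʔ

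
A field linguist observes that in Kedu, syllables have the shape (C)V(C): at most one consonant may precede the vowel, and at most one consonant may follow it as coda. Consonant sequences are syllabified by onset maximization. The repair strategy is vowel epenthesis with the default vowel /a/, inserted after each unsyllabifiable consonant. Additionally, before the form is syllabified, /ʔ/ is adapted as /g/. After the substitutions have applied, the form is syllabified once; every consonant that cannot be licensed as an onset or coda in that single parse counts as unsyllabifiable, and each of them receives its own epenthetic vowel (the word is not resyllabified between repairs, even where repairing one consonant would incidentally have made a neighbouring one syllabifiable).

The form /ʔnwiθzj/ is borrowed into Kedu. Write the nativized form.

Substitution: /ʔ/ → /g/, giving /gnwiθzj/.
Syllabifying with onset maximization leaves /g/, /n/, /z/, /j/ stranded (at most one coda consonant is licensed; onsets are limited to one consonant).
Epenthesis after each stranded consonant: /g/ → /ga/, /n/ → /na/, /z/ → /za/, /j/ → /ja/.

ganawiθzaja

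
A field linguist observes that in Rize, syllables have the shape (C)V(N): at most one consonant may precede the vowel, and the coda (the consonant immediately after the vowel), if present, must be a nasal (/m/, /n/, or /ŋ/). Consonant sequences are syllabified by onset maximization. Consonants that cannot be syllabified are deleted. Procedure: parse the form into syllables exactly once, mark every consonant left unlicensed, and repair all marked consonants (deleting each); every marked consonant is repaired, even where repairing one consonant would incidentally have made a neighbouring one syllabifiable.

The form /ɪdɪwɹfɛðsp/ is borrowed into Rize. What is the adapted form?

Syllabifying with onset maximization leaves /w/, /ɹ/, /ð/, /s/, /p/ stranded (only a nasal (/m/, /n/, or /ŋ/) is licensed in coda position; onsets are limited to one consonant).
Each unlicensed consonant is deleted: /w/, /ɹ/, /ð/, /s/, /p/.

ɪdɪfɛ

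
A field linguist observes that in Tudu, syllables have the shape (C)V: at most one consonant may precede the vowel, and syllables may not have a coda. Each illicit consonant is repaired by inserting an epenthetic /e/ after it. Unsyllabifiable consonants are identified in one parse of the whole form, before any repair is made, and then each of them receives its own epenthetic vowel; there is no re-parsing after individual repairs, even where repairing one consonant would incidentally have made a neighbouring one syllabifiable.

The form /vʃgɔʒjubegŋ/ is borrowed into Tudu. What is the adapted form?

veʃegɔʒejubegeŋe

Syllabifying with onset maximization leaves /v/, /ʃ/, /ʒ/, /g/, /ŋ/ stranded (no codas are permitted; onsets are limited to one consonant).
Epenthesis after each stranded consonant: /v/ → /ve/, /ʃ/ → /ʃe/, /ʒ/ → /ʒe/, /g/ → /ge/, /ŋ/ → /ŋe/.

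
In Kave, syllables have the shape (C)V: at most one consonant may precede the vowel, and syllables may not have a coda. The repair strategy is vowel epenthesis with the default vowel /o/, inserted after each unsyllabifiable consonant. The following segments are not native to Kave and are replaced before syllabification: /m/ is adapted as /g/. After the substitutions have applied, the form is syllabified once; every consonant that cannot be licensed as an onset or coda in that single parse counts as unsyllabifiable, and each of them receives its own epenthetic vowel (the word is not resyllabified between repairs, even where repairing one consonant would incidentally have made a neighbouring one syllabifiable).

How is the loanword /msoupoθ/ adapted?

Substitution: /m/ → /g/, giving /gsoupoθ/.
The consonants /g/, /θ/ cannot be parsed into a legal (C)V syllable (no codas are permitted; onsets are limited to one consonant).
Each unlicensed consonant becomes the onset of a new syllable: /g/ → /go/, /θ/ → /θo/.

gosoupoθo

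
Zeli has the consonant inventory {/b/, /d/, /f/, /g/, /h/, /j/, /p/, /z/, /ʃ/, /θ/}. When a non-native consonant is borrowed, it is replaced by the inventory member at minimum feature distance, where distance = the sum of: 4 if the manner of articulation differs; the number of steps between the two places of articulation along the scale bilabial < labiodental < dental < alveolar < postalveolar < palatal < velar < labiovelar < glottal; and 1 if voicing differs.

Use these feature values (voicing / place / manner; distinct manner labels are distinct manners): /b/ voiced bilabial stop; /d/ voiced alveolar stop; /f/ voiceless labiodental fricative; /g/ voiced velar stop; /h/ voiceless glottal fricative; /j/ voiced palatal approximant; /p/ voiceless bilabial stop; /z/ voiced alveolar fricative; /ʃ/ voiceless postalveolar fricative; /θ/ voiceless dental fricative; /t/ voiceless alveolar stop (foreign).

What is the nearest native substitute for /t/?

/d/ is closest: same manner (stop), place distance 0 (alveolar→alveolar), voicing differs (+1); total 1. Next closest is /p/ at distance 3.

d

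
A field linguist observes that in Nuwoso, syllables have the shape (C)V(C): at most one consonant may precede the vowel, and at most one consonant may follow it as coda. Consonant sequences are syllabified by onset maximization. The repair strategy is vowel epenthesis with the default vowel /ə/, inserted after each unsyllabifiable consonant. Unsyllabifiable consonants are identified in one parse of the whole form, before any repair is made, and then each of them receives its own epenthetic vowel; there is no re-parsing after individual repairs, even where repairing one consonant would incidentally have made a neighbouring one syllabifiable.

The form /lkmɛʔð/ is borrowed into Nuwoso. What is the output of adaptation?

Under (C)V(C), the unsyllabifiable consonants are /l/, /k/, /ð/ (at most one coda consonant is licensed; onsets are limited to one consonant).
Epenthesis after each stranded consonant: /l/ → /lə/, /k/ → /kə/, /ð/ → /ðə/.

ləkəmɛʔðə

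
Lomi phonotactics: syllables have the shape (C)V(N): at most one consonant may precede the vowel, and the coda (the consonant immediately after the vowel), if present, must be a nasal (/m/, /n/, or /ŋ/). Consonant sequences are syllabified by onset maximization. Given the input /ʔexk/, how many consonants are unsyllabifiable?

The consonants /x/, /k/ cannot be parsed into a legal (C)V(N) syllable (only a nasal (/m/, /n/, or /ŋ/) is licensed in coda position; onsets are limited to one consonant).

2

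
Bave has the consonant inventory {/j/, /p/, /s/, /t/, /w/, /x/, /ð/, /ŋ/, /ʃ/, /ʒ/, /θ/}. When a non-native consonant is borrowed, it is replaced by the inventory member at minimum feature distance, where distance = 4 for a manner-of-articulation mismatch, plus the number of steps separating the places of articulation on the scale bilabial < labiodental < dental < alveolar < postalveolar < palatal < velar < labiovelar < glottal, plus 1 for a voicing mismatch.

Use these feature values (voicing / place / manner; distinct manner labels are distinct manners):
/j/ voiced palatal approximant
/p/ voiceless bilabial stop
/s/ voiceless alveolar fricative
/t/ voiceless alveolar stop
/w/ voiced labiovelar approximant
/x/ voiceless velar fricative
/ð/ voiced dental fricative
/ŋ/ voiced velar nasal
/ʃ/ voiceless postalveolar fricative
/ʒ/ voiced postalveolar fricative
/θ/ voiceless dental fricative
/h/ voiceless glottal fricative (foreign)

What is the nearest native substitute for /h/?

/x/ is closest: same manner (fricative), place distance 2 (glottal→velar), same voicing; total 2. Next closest is /ʃ/ at distance 4.

x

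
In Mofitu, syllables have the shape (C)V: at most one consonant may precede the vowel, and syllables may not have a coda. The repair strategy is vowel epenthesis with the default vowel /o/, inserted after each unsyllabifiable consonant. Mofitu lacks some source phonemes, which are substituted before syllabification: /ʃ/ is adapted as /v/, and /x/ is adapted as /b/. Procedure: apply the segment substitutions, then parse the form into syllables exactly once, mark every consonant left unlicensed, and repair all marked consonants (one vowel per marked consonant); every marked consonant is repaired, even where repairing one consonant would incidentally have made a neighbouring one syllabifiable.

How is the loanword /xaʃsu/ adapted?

bavosu

Substitution: /x/ → /b/, /ʃ/ → /v/, giving /bavsu/.
Syllabifying with onset maximization leaves /v/ stranded (no codas are permitted; onsets are limited to one consonant).
Inserting the epenthetic vowel yields /v/ → /vo/.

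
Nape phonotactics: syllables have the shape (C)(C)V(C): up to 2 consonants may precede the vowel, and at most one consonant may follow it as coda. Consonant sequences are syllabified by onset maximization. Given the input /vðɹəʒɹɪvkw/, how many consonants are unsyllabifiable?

3

The consonants /v/, /k/, /w/ cannot be parsed into a legal (C)(C)V(C) syllable (at most one coda consonant is licensed; onsets may contain at most 2 consonants).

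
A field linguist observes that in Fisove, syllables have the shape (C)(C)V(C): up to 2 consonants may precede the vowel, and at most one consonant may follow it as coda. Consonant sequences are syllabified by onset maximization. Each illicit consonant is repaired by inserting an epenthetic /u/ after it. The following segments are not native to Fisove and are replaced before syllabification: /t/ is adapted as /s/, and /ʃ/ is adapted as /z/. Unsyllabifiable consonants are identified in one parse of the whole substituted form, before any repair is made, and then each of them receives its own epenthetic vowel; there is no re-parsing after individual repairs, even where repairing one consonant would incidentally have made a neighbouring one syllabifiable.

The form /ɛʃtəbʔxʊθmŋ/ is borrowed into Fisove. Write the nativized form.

ɛzsəbʔxʊθmuŋu

Substitution: /ʃ/ → /z/, /t/ → /s/, giving /ɛzsəbʔxʊθmŋ/.
Syllabifying with onset maximization leaves /m/, /ŋ/ stranded (at most one coda consonant is licensed; onsets may contain at most 2 consonants).
Each unlicensed consonant becomes the onset of a new syllable: /m/ → /mu/, /ŋ/ → /ŋu/.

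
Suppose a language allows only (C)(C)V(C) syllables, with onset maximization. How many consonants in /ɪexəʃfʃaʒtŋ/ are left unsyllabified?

The consonants /t/, /ŋ/ cannot be parsed into a legal (C)(C)V(C) syllable (at most one coda consonant is licensed; onsets may contain at most 2 consonants).

2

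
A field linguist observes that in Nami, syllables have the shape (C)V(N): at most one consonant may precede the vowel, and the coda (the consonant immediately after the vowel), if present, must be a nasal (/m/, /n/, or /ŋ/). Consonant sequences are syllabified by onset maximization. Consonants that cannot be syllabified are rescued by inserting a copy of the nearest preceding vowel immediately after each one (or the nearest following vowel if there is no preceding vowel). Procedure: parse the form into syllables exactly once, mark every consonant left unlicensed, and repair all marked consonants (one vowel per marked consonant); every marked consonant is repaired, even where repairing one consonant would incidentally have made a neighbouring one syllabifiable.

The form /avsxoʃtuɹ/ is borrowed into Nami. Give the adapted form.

avasaxoʃotuɹu

Syllabifying with onset maximization leaves /v/, /s/, /ʃ/, /ɹ/ stranded (only a nasal (/m/, /n/, or /ŋ/) is licensed in coda position; onsets are limited to one consonant).
Each unlicensed consonant becomes the onset of a new syllable: /v/ → /va/, /s/ → /sa/, /ʃ/ → /ʃo/, /ɹ/ → /ɹu/.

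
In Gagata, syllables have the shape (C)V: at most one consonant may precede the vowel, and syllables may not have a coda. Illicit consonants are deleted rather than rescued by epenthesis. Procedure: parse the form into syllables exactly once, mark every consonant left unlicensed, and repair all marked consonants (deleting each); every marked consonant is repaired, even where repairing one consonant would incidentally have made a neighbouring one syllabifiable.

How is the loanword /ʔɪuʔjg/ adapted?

ʔɪu

Syllabifying with onset maximization leaves /ʔ/, /j/, /g/ stranded (no codas are permitted; onsets are limited to one consonant).
Each unlicensed consonant is deleted: /ʔ/, /j/, /g/.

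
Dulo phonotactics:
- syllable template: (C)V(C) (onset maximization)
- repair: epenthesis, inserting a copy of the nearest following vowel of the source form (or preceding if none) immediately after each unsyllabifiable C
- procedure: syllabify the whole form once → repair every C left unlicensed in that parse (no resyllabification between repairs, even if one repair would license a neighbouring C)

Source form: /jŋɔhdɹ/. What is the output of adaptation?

jɔŋɔhdɔɹɔ

Under (C)V(C), the unsyllabifiable consonants are /j/, /d/, /ɹ/ (at most one coda consonant is licensed; onsets are limited to one consonant).
Inserting the epenthetic vowel yields /j/ → /jɔ/, /d/ → /dɔ/, /ɹ/ → /ɹɔ/.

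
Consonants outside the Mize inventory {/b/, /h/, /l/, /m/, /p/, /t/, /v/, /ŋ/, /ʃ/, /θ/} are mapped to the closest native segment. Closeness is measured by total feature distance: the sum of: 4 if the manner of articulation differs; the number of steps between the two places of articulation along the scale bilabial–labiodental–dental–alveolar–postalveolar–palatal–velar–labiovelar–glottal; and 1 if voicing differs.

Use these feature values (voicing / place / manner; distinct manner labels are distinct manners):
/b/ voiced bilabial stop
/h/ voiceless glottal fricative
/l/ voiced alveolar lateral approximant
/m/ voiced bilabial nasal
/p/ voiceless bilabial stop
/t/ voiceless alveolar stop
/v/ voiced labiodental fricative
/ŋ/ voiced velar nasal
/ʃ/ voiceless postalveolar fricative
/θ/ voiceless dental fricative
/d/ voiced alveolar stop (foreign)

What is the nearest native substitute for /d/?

/t/ is closest: same manner (stop), place distance 0 (alveolar→alveolar), voicing differs (+1); total 1. Next closest is /b/ at distance 3.

t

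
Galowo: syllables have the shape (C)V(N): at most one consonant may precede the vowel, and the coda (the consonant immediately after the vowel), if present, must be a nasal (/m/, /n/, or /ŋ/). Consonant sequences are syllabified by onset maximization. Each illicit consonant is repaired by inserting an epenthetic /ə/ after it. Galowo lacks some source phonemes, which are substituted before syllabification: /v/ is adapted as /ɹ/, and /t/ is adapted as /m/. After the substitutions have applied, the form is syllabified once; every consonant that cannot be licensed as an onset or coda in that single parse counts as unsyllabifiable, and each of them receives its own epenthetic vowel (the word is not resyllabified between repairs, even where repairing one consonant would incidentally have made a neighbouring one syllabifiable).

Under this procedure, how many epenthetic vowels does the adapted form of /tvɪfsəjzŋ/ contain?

After substitution the input is /mɹɪfsəjzŋ/.
The unsyllabifiable consonants are /m/, /f/, /j/, /z/, /ŋ/; each receives one epenthetic vowel.

5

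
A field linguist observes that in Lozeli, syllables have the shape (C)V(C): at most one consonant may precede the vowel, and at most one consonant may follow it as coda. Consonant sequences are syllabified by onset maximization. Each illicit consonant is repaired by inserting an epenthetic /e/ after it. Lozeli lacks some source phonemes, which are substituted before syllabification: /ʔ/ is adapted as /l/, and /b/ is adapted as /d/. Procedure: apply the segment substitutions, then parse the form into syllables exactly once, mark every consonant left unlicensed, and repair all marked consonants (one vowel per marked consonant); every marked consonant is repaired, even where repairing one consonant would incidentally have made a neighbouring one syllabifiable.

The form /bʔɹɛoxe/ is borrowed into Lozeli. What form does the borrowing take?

deleɹɛoxe

Substitution: /b/ → /d/, /ʔ/ → /l/, giving /dlɹɛoxe/.
The consonants /d/, /l/ cannot be parsed into a legal (C)V(C) syllable (at most one coda consonant is licensed; onsets are limited to one consonant).
Each unlicensed consonant becomes the onset of a new syllable: /d/ → /de/, /l/ → /le/.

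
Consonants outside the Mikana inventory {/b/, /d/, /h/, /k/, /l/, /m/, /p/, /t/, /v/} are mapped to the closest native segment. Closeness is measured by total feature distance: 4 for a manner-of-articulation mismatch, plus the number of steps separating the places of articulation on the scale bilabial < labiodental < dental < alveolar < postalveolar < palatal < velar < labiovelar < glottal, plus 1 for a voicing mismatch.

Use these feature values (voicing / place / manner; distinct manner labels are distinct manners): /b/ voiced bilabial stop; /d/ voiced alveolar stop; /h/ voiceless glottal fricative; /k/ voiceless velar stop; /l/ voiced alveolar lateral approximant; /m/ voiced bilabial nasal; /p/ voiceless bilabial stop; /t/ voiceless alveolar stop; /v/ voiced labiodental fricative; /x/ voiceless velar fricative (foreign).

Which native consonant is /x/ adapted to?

h

/h/ is closest: same manner (fricative), place distance 2 (velar→glottal), same voicing; total 2. Next closest is /k/ at distance 4.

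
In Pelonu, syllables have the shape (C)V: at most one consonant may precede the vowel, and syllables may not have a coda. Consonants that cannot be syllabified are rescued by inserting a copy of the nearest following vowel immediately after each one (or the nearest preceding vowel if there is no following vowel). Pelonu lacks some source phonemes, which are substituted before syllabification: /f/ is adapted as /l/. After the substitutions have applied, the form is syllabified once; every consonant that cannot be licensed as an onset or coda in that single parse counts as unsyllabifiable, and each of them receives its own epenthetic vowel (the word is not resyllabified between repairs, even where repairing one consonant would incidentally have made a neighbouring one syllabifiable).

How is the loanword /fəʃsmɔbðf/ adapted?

ləʃɔsɔmɔbɔðɔlɔ

Substitution: /f/ → /l/, giving /ləʃsmɔbðl/.
Under (C)V, the unsyllabifiable consonants are /ʃ/, /s/, /b/, /ð/, /l/ (no codas are permitted; onsets are limited to one consonant).
Each unlicensed consonant becomes the onset of a new syllable: /ʃ/ → /ʃɔ/, /s/ → /sɔ/, /b/ → /bɔ/, /ð/ → /ðɔ/, /l/ → /lɔ/.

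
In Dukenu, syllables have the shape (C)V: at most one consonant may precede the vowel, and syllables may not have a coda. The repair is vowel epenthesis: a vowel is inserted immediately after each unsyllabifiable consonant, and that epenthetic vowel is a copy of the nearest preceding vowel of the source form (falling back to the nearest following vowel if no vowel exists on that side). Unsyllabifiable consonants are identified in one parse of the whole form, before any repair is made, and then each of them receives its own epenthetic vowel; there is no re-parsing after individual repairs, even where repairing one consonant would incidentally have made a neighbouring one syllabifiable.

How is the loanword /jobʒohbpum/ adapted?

The consonants /b/, /h/, /b/, /m/ cannot be parsed into a legal (C)V syllable (no codas are permitted; onsets are limited to one consonant).
Epenthesis after each stranded consonant: /b/ → /bo/, /h/ → /ho/, /b/ → /bo/, /m/ → /mu/.

joboʒohobopumu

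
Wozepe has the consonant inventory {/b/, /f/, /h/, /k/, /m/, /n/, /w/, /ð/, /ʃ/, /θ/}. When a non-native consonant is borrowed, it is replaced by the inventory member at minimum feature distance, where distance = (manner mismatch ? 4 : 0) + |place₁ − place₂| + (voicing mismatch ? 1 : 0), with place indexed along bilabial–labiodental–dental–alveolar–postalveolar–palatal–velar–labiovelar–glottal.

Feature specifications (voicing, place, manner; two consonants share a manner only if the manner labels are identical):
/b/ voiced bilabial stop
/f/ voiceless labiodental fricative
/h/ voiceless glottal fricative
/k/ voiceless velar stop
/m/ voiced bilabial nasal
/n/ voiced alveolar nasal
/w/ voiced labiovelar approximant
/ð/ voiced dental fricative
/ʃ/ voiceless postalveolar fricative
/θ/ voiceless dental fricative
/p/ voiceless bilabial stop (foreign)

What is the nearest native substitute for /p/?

/b/ is closest: same manner (stop), place distance 0 (bilabial→bilabial), voicing differs (+1); total 1. Next closest is /f/ at distance 5.

b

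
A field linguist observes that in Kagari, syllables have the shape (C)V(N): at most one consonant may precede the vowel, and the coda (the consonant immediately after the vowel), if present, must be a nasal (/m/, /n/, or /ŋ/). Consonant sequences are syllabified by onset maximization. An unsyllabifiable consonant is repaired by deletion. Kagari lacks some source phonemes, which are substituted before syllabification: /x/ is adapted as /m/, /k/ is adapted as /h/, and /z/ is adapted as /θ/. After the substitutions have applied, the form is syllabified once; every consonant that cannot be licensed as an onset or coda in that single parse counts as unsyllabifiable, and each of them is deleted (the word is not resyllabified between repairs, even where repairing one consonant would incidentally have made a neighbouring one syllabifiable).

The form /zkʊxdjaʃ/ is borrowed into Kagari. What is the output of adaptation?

hʊmja

Substitution: /z/ → /θ/, /k/ → /h/, /x/ → /m/, giving /θhʊmdjaʃ/.
Syllabifying with onset maximization leaves /θ/, /d/, /ʃ/ stranded (only a nasal (/m/, /n/, or /ŋ/) is licensed in coda position; onsets are limited to one consonant).
Deleting the stranded consonants removes /θ/, /d/, /ʃ/.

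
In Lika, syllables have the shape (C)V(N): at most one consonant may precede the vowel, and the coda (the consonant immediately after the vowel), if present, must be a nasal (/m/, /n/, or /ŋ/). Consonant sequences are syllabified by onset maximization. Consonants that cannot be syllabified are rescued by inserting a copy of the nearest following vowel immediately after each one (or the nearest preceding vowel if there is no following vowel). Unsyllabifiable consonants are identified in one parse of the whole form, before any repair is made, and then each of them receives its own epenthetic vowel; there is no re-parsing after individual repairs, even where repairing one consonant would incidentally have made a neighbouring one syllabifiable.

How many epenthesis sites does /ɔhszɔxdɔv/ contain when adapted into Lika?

The unsyllabifiable consonants are /h/, /s/, /x/, /v/; each receives one epenthetic vowel.

4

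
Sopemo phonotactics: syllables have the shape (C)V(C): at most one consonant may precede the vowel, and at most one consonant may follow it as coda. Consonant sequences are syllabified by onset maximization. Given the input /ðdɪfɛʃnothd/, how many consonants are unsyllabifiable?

Under (C)V(C), the unsyllabifiable consonants are /ð/, /h/, /d/ (at most one coda consonant is licensed; onsets are limited to one consonant).

3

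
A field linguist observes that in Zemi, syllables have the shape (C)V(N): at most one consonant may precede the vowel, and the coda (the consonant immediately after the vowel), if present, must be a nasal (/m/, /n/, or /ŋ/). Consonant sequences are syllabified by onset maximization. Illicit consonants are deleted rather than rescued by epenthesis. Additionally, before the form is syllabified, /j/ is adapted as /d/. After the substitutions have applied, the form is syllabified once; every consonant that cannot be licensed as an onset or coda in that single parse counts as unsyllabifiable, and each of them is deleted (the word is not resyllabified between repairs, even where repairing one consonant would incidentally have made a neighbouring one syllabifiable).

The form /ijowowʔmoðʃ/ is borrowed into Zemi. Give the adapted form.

idowomo

Substitution: /j/ → /d/, giving /idowowʔmoðʃ/.
Syllabifying with onset maximization leaves /w/, /ʔ/, /ð/, /ʃ/ stranded (only a nasal (/m/, /n/, or /ŋ/) is licensed in coda position; onsets are limited to one consonant).
Deleting the stranded consonants removes /w/, /ʔ/, /ð/, /ʃ/.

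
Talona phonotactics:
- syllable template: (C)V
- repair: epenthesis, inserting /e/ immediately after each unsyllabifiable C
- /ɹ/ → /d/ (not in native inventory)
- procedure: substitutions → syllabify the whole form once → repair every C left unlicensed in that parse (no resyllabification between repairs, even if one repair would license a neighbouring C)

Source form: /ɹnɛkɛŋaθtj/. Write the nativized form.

denɛkɛŋaθeteje

Substitution: /ɹ/ → /d/, giving /dnɛkɛŋaθtj/.
The consonants /d/, /θ/, /t/, /j/ cannot be parsed into a legal (C)V syllable (no codas are permitted; onsets are limited to one consonant).
Epenthesis after each stranded consonant: /d/ → /de/, /θ/ → /θe/, /t/ → /te/, /j/ → /je/.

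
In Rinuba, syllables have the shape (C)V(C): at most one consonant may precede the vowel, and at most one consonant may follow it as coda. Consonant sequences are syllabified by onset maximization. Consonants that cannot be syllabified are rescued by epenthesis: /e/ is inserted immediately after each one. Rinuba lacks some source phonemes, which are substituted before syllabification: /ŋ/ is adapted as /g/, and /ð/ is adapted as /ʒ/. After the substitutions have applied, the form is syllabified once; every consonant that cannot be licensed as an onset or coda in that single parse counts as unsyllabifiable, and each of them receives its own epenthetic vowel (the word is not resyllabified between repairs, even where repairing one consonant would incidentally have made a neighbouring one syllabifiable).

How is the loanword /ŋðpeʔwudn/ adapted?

geʒepeʔwudne

Substitution: /ŋ/ → /g/, /ð/ → /ʒ/, giving /gʒpeʔwudn/.
The consonants /g/, /ʒ/, /n/ cannot be parsed into a legal (C)V(C) syllable (at most one coda consonant is licensed; onsets are limited to one consonant).
Epenthesis after each stranded consonant: /g/ → /ge/, /ʒ/ → /ʒe/, /n/ → /ne/.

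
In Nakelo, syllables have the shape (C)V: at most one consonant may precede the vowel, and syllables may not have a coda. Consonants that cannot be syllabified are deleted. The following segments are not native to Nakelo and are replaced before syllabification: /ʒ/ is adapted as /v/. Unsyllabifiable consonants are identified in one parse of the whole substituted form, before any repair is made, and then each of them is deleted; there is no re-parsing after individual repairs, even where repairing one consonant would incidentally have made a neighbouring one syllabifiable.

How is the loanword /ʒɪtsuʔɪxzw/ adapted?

vɪsuʔɪ

Substitution: /ʒ/ → /v/, giving /vɪtsuʔɪxzw/.
Under (C)V, the unsyllabifiable consonants are /t/, /x/, /z/, /w/ (no codas are permitted; onsets are limited to one consonant).
Each unlicensed consonant is deleted: /t/, /x/, /z/, /w/.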